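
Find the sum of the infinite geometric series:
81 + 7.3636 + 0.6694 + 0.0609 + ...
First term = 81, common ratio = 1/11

For |r| < 1, S = a / (1 - r)
S = 81 / (1 - (1/11))
S = 81 / (10/11)
S = 891/10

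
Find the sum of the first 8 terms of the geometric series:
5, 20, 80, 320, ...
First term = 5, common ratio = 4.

Sₙ = a(1 - rⁿ) / (1 - r)
S_8 = 5(1 - 4^8) / (1 - 4)
S_8 = 5(1 - 65536) / (-3)
S_8 = 109225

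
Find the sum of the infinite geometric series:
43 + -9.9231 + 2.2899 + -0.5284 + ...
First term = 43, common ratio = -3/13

For |r| < 1, S = a / (1 - r)
S = 43 / (1 - (-3/13))
S = 43 / (16/13)
S = 559/16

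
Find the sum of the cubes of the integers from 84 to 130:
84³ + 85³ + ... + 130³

Use ∑_{k=1}^{n} k³ = [n(n+1)/2]², then subtract the first 83 terms.
∑_{k=1}^{130} k³ = [130×131/2]² = 8515² = 72505225
∑_{k=1}^{83} k³ = [83×84/2]² = 3486² = 12152196
∑_{k=84}^{130} k³ = 72505225 - 12152196 = 60353029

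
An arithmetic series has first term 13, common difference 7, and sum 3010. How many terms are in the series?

Using S = n/2 × [2a + (n-1)d]
3010 = n/2 × [2(13) + (n-1)(7)]
3010 = n/2 × [26 + 7n - 7]
6020 = n × [19 + 7n]
7n² + (19)n - 6020 = 0
Discriminant: Δ = (19)² - 4(7)(-6020) = 361 + 168560 = 168921
√Δ = 411
n = [-(19) + √Δ] / (2·7) = (-19 + 411) / 14 = 392 / 14 = 28
(The negative root is discarded since n must be a positive integer.)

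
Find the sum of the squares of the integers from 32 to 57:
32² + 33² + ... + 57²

Use ∑_{k=1}^{n} k² = n(n+1)(2n+1)/6, then subtract the first 31 terms.
∑_{k=1}^{57} k² = 57×58×115/6 = 63365
∑_{k=1}^{31} k² = 31×32×63/6 = 10416
∑_{k=32}^{57} k² = 63365 - 10416 = 52949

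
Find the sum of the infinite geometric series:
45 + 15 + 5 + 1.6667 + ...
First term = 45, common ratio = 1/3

For |r| < 1, S = a / (1 - r)
S = 45 / (1 - (1/3))
S = 45 / (2/3)
S = 135/2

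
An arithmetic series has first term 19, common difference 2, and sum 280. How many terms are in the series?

Using S = n/2 × [2a + (n-1)d]
280 = n/2 × [2(19) + (n-1)(2)]
280 = n/2 × [38 + 2n - 2]
560 = n × [36 + 2n]
2n² + (36)n - 560 = 0
Discriminant: Δ = (36)² - 4(2)(-560) = 1296 + 4480 = 5776
√Δ = 76
n = [-(36) + √Δ] / (2·2) = (-36 + 76) / 4 = 40 / 4 = 10
(The negative root is discarded since n must be a positive integer.)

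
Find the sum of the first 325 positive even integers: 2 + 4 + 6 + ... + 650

Sum of first n even numbers = n(n+1)
= 325×326
= 105950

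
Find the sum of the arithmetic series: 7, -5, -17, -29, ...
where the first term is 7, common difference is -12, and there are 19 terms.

Sₙ = n/2 × (first + last)
Last term = a + (n-1)d = 7 + (19-1)×(-12) = -209
S_19 = 19/2 × (7 + (-209))
S_19 = 19/2 × (-202) = -1919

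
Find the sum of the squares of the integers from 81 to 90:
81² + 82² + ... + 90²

Use ∑_{k=1}^{n} k² = n(n+1)(2n+1)/6, then subtract the first 80 terms.
∑_{k=1}^{90} k² = 90×91×181/6 = 247065
∑_{k=1}^{80} k² = 80×81×161/6 = 173880
∑_{k=81}^{90} k² = 247065 - 173880 = 73185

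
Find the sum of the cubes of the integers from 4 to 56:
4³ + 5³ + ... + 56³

Use ∑_{k=1}^{n} k³ = [n(n+1)/2]², then subtract the first 3 terms.
∑_{k=1}^{56} k³ = [56×57/2]² = 1596² = 2547216
∑_{k=1}^{3} k³ = [3×4/2]² = 6² = 36
∑_{k=4}^{56} k³ = 2547216 - 36 = 2547180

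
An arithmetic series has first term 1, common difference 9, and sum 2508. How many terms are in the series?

Using S = n/2 × [2a + (n-1)d]
2508 = n/2 × [2(1) + (n-1)(9)]
2508 = n/2 × [2 + 9n - 9]
5016 = n × [-7 + 9n]
9n² + (-7)n - 5016 = 0
Discriminant: Δ = (-7)² - 4(9)(-5016) = 49 + 180576 = 180625
√Δ = 425
n = [-(-7) + √Δ] / (2·9) = (7 + 425) / 18 = 432 / 18 = 24
(The negative root is discarded since n must be a positive integer.)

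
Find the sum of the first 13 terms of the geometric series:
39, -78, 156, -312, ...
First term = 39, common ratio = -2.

Sₙ = a(1 - rⁿ) / (1 - r)
S_13 = 39(1 - (-2)^13) / (1 - (-2))
S_13 = 39(1 - (-8192)) / (3)
S_13 = 106509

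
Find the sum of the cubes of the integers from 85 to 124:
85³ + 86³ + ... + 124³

Use ∑_{k=1}^{n} k³ = [n(n+1)/2]², then subtract the first 84 terms.
∑_{k=1}^{124} k³ = [124×125/2]² = 7750² = 60062500
∑_{k=1}^{84} k³ = [84×85/2]² = 3570² = 12744900
∑_{k=85}^{124} k³ = 60062500 - 12744900 = 47317600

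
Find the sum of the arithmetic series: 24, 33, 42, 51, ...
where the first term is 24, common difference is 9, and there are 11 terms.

Sₙ = n/2 × (first + last)
Last term = a + (n-1)d = 24 + (11-1)×9 = 114
S_11 = 11/2 × (24 + 114)
S_11 = 11/2 × 138 = 759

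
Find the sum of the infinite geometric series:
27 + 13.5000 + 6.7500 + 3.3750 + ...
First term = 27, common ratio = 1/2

For |r| < 1, S = a / (1 - r)
S = 27 / (1 - (1/2))
S = 27 / (1/2)
S = 54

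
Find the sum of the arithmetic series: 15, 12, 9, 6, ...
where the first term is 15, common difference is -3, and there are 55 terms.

Sₙ = n/2 × (first + last)
Last term = a + (n-1)d = 15 + (55-1)×(-3) = -147
S_55 = 55/2 × (15 + (-147))
S_55 = 55/2 × (-132) = -3630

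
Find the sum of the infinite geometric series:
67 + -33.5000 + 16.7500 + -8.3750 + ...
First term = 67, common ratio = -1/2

For |r| < 1, S = a / (1 - r)
S = 67 / (1 - (-1/2))
S = 67 / (3/2)
S = 134/3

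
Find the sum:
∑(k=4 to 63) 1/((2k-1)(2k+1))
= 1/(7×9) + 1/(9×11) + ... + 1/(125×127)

Partial fractions: 1/((2k-1)(2k+1)) = (1/2)[1/(2k-1) - 1/(2k+1)]
The series telescopes:
= (1/2)[1/7 - 1/127]
= 60/889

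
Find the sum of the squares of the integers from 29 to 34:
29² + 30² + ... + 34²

Use ∑_{k=1}^{n} k² = n(n+1)(2n+1)/6, then subtract the first 28 terms.
∑_{k=1}^{34} k² = 34×35×69/6 = 13685
∑_{k=1}^{28} k² = 28×29×57/6 = 7714
∑_{k=29}^{34} k² = 13685 - 7714 = 5971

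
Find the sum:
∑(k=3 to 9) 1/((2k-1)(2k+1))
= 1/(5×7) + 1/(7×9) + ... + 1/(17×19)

Partial fractions: 1/((2k-1)(2k+1)) = (1/2)[1/(2k-1) - 1/(2k+1)]
The series telescopes:
= (1/2)[1/5 - 1/19]
= 7/95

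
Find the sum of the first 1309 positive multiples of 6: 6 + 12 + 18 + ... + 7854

Factor out 6: = 6(1 + 2 + ... + 1309) = 6 × n(n+1)/2
= 6 × 1309×1310/2
= 6 × 857395
= 5144370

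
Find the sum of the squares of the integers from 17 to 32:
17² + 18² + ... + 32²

Use ∑_{k=1}^{n} k² = n(n+1)(2n+1)/6, then subtract the first 16 terms.
∑_{k=1}^{32} k² = 32×33×65/6 = 11440
∑_{k=1}^{16} k² = 16×17×33/6 = 1496
∑_{k=17}^{32} k² = 11440 - 1496 = 9944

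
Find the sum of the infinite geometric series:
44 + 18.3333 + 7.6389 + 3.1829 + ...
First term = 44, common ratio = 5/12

For |r| < 1, S = a / (1 - r)
S = 44 / (1 - (5/12))
S = 44 / (7/12)
S = 528/7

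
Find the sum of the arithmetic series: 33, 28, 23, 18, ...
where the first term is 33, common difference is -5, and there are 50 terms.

Sₙ = n/2 × (first + last)
Last term = a + (n-1)d = 33 + (50-1)×(-5) = -212
S_50 = 50/2 × (33 + (-212))
S_50 = 50/2 × (-179) = -4475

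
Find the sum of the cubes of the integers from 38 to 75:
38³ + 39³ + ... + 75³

Use ∑_{k=1}^{n} k³ = [n(n+1)/2]², then subtract the first 37 terms.
∑_{k=1}^{75} k³ = [75×76/2]² = 2850² = 8122500
∑_{k=1}^{37} k³ = [37×38/2]² = 703² = 494209
∑_{k=38}^{75} k³ = 8122500 - 494209 = 7628291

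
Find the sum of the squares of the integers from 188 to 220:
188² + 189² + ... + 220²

Use ∑_{k=1}^{n} k² = n(n+1)(2n+1)/6, then subtract the first 187 terms.
∑_{k=1}^{220} k² = 220×221×441/6 = 3573570
∑_{k=1}^{187} k² = 187×188×375/6 = 2197250
∑_{k=188}^{220} k² = 3573570 - 2197250 = 1376320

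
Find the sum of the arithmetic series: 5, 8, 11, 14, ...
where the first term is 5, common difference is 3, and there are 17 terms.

Sₙ = n/2 × (first + last)
Last term = a + (n-1)d = 5 + (17-1)×3 = 53
S_17 = 17/2 × (5 + 53)
S_17 = 17/2 × 58 = 493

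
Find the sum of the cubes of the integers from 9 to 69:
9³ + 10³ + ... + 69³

Use ∑_{k=1}^{n} k³ = [n(n+1)/2]², then subtract the first 8 terms.
∑_{k=1}^{69} k³ = [69×70/2]² = 2415² = 5832225
∑_{k=1}^{8} k³ = [8×9/2]² = 36² = 1296
∑_{k=9}^{69} k³ = 5832225 - 1296 = 5830929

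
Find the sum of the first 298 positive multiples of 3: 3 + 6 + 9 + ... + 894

Factor out 3: = 3(1 + 2 + ... + 298) = 3 × n(n+1)/2
= 3 × 298×299/2
= 3 × 44551
= 133653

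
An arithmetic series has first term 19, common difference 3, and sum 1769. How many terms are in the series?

Using S = n/2 × [2a + (n-1)d]
1769 = n/2 × [2(19) + (n-1)(3)]
1769 = n/2 × [38 + 3n - 3]
3538 = n × [35 + 3n]
3n² + (35)n - 3538 = 0
Discriminant: Δ = (35)² - 4(3)(-3538) = 1225 + 42456 = 43681
√Δ = 209
n = [-(35) + √Δ] / (2·3) = (-35 + 209) / 6 = 174 / 6 = 29
(The negative root is discarded since n must be a positive integer.)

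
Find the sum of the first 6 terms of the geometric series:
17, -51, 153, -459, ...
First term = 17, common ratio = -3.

Sₙ = a(1 - rⁿ) / (1 - r)
S_6 = 17(1 - (-3)^6) / (1 - (-3))
S_6 = 17(1 - 729) / (4)
S_6 = -3094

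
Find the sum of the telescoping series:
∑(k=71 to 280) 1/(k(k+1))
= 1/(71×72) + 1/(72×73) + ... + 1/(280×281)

Partial fractions: 1/(k(k+1)) = 1/k - 1/(k+1)
The series telescopes:
= (1/71 - 1/72) + (1/72 - 1/73) + ... + (1/280 - 1/281)
= 1/71 - 1/281
= 210/19951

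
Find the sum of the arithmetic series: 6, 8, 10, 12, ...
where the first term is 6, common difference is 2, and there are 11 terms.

Sₙ = n/2 × (first + last)
Last term = a + (n-1)d = 6 + (11-1)×2 = 26
S_11 = 11/2 × (6 + 26)
S_11 = 11/2 × 32 = 176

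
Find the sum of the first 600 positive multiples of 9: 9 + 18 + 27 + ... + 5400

Factor out 9: = 9(1 + 2 + ... + 600) = 9 × n(n+1)/2
= 9 × 600×601/2
= 9 × 180300
= 1622700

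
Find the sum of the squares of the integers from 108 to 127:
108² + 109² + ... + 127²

Use ∑_{k=1}^{n} k² = n(n+1)(2n+1)/6, then subtract the first 107 terms.
∑_{k=1}^{127} k² = 127×128×255/6 = 690880
∑_{k=1}^{107} k² = 107×108×215/6 = 414090
∑_{k=108}^{127} k² = 690880 - 414090 = 276790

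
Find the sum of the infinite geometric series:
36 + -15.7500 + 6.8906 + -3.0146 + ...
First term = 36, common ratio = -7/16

For |r| < 1, S = a / (1 - r)
S = 36 / (1 - (-7/16))
S = 36 / (23/16)
S = 576/23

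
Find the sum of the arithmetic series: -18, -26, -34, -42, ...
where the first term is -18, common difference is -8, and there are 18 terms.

Sₙ = n/2 × (first + last)
Last term = a + (n-1)d = -18 + (18-1)×(-8) = -154
S_18 = 18/2 × (-18 + (-154))
S_18 = 18/2 × (-172) = -1548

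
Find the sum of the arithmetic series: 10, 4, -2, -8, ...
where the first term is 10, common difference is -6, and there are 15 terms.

Sₙ = n/2 × (first + last)
Last term = a + (n-1)d = 10 + (15-1)×(-6) = -74
S_15 = 15/2 × (10 + (-74))
S_15 = 15/2 × (-64) = -480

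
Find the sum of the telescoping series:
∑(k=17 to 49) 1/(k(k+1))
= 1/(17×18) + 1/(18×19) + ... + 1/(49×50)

Partial fractions: 1/(k(k+1)) = 1/k - 1/(k+1)
The series telescopes:
= (1/17 - 1/18) + (1/18 - 1/19) + ... + (1/49 - 1/50)
= 1/17 - 1/50
= 33/850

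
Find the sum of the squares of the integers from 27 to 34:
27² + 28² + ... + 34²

Use ∑_{k=1}^{n} k² = n(n+1)(2n+1)/6, then subtract the first 26 terms.
∑_{k=1}^{34} k² = 34×35×69/6 = 13685
∑_{k=1}^{26} k² = 26×27×53/6 = 6201
∑_{k=27}^{34} k² = 13685 - 6201 = 7484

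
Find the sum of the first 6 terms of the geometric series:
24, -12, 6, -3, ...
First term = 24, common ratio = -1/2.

Sₙ = a(1 - rⁿ) / (1 - r)
S_6 = 24(1 - (-1/2)^6) / (1 - (-1/2))
S_6 = 24(1 - (1/64)) / (3/2)
S_6 = 63/4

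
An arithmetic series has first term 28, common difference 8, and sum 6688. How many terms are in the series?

Using S = n/2 × [2a + (n-1)d]
6688 = n/2 × [2(28) + (n-1)(8)]
6688 = n/2 × [56 + 8n - 8]
13376 = n × [48 + 8n]
8n² + (48)n - 13376 = 0
Discriminant: Δ = (48)² - 4(8)(-13376) = 2304 + 428032 = 430336
√Δ = 656
n = [-(48) + √Δ] / (2·8) = (-48 + 656) / 16 = 608 / 16 = 38
(The negative root is discarded since n must be a positive integer.)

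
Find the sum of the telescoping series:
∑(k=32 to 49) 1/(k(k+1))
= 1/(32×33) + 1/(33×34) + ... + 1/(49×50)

Partial fractions: 1/(k(k+1)) = 1/k - 1/(k+1)
The series telescopes:
= (1/32 - 1/33) + (1/33 - 1/34) + ... + (1/49 - 1/50)
= 1/32 - 1/50
= 9/800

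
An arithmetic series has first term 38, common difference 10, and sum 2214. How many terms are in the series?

Using S = n/2 × [2a + (n-1)d]
2214 = n/2 × [2(38) + (n-1)(10)]
2214 = n/2 × [76 + 10n - 10]
4428 = n × [66 + 10n]
10n² + (66)n - 4428 = 0
Discriminant: Δ = (66)² - 4(10)(-4428) = 4356 + 177120 = 181476
√Δ = 426
n = [-(66) + √Δ] / (2·10) = (-66 + 426) / 20 = 360 / 20 = 18
(The negative root is discarded since n must be a positive integer.)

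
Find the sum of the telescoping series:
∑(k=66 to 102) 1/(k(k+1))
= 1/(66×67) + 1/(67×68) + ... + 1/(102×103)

Partial fractions: 1/(k(k+1)) = 1/k - 1/(k+1)
The series telescopes:
= (1/66 - 1/67) + (1/67 - 1/68) + ... + (1/102 - 1/103)
= 1/66 - 1/103
= 37/6798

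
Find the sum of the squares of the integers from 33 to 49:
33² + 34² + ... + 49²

Use ∑_{k=1}^{n} k² = n(n+1)(2n+1)/6, then subtract the first 32 terms.
∑_{k=1}^{49} k² = 49×50×99/6 = 40425
∑_{k=1}^{32} k² = 32×33×65/6 = 11440
∑_{k=33}^{49} k² = 40425 - 11440 = 28985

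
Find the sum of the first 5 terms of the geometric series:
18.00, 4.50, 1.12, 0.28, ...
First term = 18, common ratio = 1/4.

Sₙ = a(1 - rⁿ) / (1 - r)
S_5 = 18(1 - (1/4)^5) / (1 - (1/4))
S_5 = 18(1 - (1/1024)) / (3/4)
S_5 = 3069/128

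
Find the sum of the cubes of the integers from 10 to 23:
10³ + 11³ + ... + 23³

Use ∑_{k=1}^{n} k³ = [n(n+1)/2]², then subtract the first 9 terms.
∑_{k=1}^{23} k³ = [23×24/2]² = 276² = 76176
∑_{k=1}^{9} k³ = [9×10/2]² = 45² = 2025
∑_{k=10}^{23} k³ = 76176 - 2025 = 74151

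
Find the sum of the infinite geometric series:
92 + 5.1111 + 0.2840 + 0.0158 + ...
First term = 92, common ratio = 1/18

For |r| < 1, S = a / (1 - r)
S = 92 / (1 - (1/18))
S = 92 / (17/18)
S = 1656/17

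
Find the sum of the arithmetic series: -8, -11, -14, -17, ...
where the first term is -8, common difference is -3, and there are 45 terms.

Sₙ = n/2 × (first + last)
Last term = a + (n-1)d = -8 + (45-1)×(-3) = -140
S_45 = 45/2 × (-8 + (-140))
S_45 = 45/2 × (-148) = -3330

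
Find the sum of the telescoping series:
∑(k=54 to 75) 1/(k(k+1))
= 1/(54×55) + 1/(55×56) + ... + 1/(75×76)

Partial fractions: 1/(k(k+1)) = 1/k - 1/(k+1)
The series telescopes:
= (1/54 - 1/55) + (1/55 - 1/56) + ... + (1/75 - 1/76)
= 1/54 - 1/76
= 11/2052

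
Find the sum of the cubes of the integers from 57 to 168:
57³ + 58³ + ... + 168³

Use ∑_{k=1}^{n} k³ = [n(n+1)/2]², then subtract the first 56 terms.
∑_{k=1}^{168} k³ = [168×169/2]² = 14196² = 201526416
∑_{k=1}^{56} k³ = [56×57/2]² = 1596² = 2547216
∑_{k=57}^{168} k³ = 201526416 - 2547216 = 198979200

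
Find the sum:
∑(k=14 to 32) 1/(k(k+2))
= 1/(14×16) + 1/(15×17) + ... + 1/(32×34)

Partial fractions: 1/(k(k+2)) = (1/2)[1/k - 1/(k+2)]
Telescoping leaves the first two and last two terms:
= (1/2)[1/14 + 1/15 - 1/33 - 1/34]
= 513/13090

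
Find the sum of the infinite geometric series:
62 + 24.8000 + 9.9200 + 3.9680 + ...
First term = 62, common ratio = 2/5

For |r| < 1, S = a / (1 - r)
S = 62 / (1 - (2/5))
S = 62 / (3/5)
S = 310/3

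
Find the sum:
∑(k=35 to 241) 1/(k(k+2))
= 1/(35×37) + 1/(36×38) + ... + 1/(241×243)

Partial fractions: 1/(k(k+2)) = (1/2)[1/k - 1/(k+2)]
Telescoping leaves the first two and last two terms:
= (1/2)[1/35 + 1/36 - 1/242 - 1/243]
= 198007/8232840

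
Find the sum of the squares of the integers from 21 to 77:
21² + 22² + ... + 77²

Use ∑_{k=1}^{n} k² = n(n+1)(2n+1)/6, then subtract the first 20 terms.
∑_{k=1}^{77} k² = 77×78×155/6 = 155155
∑_{k=1}^{20} k² = 20×21×41/6 = 2870
∑_{k=21}^{77} k² = 155155 - 2870 = 152285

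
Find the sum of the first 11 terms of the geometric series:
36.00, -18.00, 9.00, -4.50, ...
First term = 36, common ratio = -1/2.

Sₙ = a(1 - rⁿ) / (1 - r)
S_11 = 36(1 - (-1/2)^11) / (1 - (-1/2))
S_11 = 36(1 - (-1/2048)) / (3/2)
S_11 = 6147/256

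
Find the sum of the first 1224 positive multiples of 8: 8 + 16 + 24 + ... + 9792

Factor out 8: = 8(1 + 2 + ... + 1224) = 8 × n(n+1)/2
= 8 × 1224×1225/2
= 8 × 749700
= 5997600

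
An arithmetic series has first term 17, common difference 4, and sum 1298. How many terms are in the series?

Using S = n/2 × [2a + (n-1)d]
1298 = n/2 × [2(17) + (n-1)(4)]
1298 = n/2 × [34 + 4n - 4]
2596 = n × [30 + 4n]
4n² + (30)n - 2596 = 0
Discriminant: Δ = (30)² - 4(4)(-2596) = 900 + 41536 = 42436
√Δ = 206
n = [-(30) + √Δ] / (2·4) = (-30 + 206) / 8 = 176 / 8 = 22
(The negative root is discarded since n must be a positive integer.)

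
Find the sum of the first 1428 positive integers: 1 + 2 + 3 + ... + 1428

Formula: ∑k = n(n+1)/2
= 1428×1429/2
= 2040612/2
= 1020306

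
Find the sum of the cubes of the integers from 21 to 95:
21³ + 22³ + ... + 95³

Use ∑_{k=1}^{n} k³ = [n(n+1)/2]², then subtract the first 20 terms.
∑_{k=1}^{95} k³ = [95×96/2]² = 4560² = 20793600
∑_{k=1}^{20} k³ = [20×21/2]² = 210² = 44100
∑_{k=21}^{95} k³ = 20793600 - 44100 = 20749500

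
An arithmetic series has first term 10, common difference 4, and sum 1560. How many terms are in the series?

Using S = n/2 × [2a + (n-1)d]
1560 = n/2 × [2(10) + (n-1)(4)]
1560 = n/2 × [20 + 4n - 4]
3120 = n × [16 + 4n]
4n² + (16)n - 3120 = 0
Discriminant: Δ = (16)² - 4(4)(-3120) = 256 + 49920 = 50176
√Δ = 224
n = [-(16) + √Δ] / (2·4) = (-16 + 224) / 8 = 208 / 8 = 26
(The negative root is discarded since n must be a positive integer.)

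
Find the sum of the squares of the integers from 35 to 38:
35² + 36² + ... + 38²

Use ∑_{k=1}^{n} k² = n(n+1)(2n+1)/6, then subtract the first 34 terms.
∑_{k=1}^{38} k² = 38×39×77/6 = 19019
∑_{k=1}^{34} k² = 34×35×69/6 = 13685
∑_{k=35}^{38} k² = 19019 - 13685 = 5334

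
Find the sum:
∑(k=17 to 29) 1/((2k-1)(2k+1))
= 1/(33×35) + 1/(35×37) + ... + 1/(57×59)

Partial fractions: 1/((2k-1)(2k+1)) = (1/2)[1/(2k-1) - 1/(2k+1)]
The series telescopes:
= (1/2)[1/33 - 1/59]
= 13/1947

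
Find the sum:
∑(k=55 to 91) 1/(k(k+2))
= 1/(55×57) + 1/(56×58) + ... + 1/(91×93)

Partial fractions: 1/(k(k+2)) = (1/2)[1/k - 1/(k+2)]
Telescoping leaves the first two and last two terms:
= (1/2)[1/55 + 1/56 - 1/92 - 1/93]
= 94979/13176240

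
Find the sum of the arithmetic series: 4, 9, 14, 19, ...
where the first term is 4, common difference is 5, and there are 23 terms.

Sₙ = n/2 × (first + last)
Last term = a + (n-1)d = 4 + (23-1)×5 = 114
S_23 = 23/2 × (4 + 114)
S_23 = 23/2 × 118 = 1357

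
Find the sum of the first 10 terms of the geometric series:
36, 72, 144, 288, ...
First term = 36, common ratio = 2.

Sₙ = a(1 - rⁿ) / (1 - r)
S_10 = 36(1 - 2^10) / (1 - 2)
S_10 = 36(1 - 1024) / (-1)
S_10 = 36828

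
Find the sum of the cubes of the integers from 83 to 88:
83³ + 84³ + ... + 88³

Use ∑_{k=1}^{n} k³ = [n(n+1)/2]², then subtract the first 82 terms.
∑_{k=1}^{88} k³ = [88×89/2]² = 3916² = 15335056
∑_{k=1}^{82} k³ = [82×83/2]² = 3403² = 11580409
∑_{k=83}^{88} k³ = 15335056 - 11580409 = 3754647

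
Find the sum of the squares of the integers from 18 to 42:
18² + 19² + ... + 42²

Use ∑_{k=1}^{n} k² = n(n+1)(2n+1)/6, then subtract the first 17 terms.
∑_{k=1}^{42} k² = 42×43×85/6 = 25585
∑_{k=1}^{17} k² = 17×18×35/6 = 1785
∑_{k=18}^{42} k² = 25585 - 1785 = 23800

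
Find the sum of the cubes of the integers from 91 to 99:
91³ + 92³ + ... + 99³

Use ∑_{k=1}^{n} k³ = [n(n+1)/2]², then subtract the first 90 terms.
∑_{k=1}^{99} k³ = [99×100/2]² = 4950² = 24502500
∑_{k=1}^{90} k³ = [90×91/2]² = 4095² = 16769025
∑_{k=91}^{99} k³ = 24502500 - 16769025 = 7733475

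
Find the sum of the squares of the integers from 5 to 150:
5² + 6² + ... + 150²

Use ∑_{k=1}^{n} k² = n(n+1)(2n+1)/6, then subtract the first 4 terms.
∑_{k=1}^{150} k² = 150×151×301/6 = 1136275
∑_{k=1}^{4} k² = 4×5×9/6 = 30
∑_{k=5}^{150} k² = 1136275 - 30 = 1136245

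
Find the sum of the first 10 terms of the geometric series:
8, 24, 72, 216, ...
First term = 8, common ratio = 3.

Sₙ = a(1 - rⁿ) / (1 - r)
S_10 = 8(1 - 3^10) / (1 - 3)
S_10 = 8(1 - 59049) / (-2)
S_10 = 236192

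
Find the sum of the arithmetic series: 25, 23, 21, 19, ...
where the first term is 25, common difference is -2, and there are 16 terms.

Sₙ = n/2 × (first + last)
Last term = a + (n-1)d = 25 + (16-1)×(-2) = -5
S_16 = 16/2 × (25 + (-5))
S_16 = 16/2 × 20 = 160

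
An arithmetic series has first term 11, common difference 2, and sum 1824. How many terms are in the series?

Using S = n/2 × [2a + (n-1)d]
1824 = n/2 × [2(11) + (n-1)(2)]
1824 = n/2 × [22 + 2n - 2]
3648 = n × [20 + 2n]
2n² + (20)n - 3648 = 0
Discriminant: Δ = (20)² - 4(2)(-3648) = 400 + 29184 = 29584
√Δ = 172
n = [-(20) + √Δ] / (2·2) = (-20 + 172) / 4 = 152 / 4 = 38
(The negative root is discarded since n must be a positive integer.)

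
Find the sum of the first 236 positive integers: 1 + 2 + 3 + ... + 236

Formula: ∑k = n(n+1)/2
= 236×237/2
= 55932/2
= 27966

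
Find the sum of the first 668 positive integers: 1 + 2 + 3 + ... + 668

Formula: ∑k = n(n+1)/2
= 668×669/2
= 446892/2
= 223446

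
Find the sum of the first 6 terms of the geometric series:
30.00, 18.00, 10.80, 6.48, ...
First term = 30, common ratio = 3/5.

Sₙ = a(1 - rⁿ) / (1 - r)
S_6 = 30(1 - (3/5)^6) / (1 - (3/5))
S_6 = 30(1 - (729/15625)) / (2/5)
S_6 = 44688/625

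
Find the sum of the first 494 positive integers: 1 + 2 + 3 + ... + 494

Formula: ∑k = n(n+1)/2
= 494×495/2
= 244530/2
= 122265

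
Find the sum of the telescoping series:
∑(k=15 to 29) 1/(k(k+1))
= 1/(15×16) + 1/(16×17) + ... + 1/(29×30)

Partial fractions: 1/(k(k+1)) = 1/k - 1/(k+1)
The series telescopes:
= (1/15 - 1/16) + (1/16 - 1/17) + ... + (1/29 - 1/30)
= 1/15 - 1/30
= 1/30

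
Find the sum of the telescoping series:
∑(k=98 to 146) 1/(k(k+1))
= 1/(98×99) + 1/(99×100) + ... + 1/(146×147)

Partial fractions: 1/(k(k+1)) = 1/k - 1/(k+1)
The series telescopes:
= (1/98 - 1/99) + (1/99 - 1/100) + ... + (1/146 - 1/147)
= 1/98 - 1/147
= 1/294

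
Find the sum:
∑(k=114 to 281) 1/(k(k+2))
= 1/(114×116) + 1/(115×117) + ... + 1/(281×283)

Partial fractions: 1/(k(k+2)) = (1/2)[1/k - 1/(k+2)]
Telescoping leaves the first two and last two terms:
= (1/2)[1/114 + 1/115 - 1/282 - 1/283]
= 452851/87188055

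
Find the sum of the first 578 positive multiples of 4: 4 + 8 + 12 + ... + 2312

Factor out 4: = 4(1 + 2 + ... + 578) = 4 × n(n+1)/2
= 4 × 578×579/2
= 4 × 167331
= 669324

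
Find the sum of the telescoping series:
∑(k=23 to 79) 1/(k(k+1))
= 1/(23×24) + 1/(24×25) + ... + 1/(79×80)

Partial fractions: 1/(k(k+1)) = 1/k - 1/(k+1)
The series telescopes:
= (1/23 - 1/24) + (1/24 - 1/25) + ... + (1/79 - 1/80)
= 1/23 - 1/80
= 57/1840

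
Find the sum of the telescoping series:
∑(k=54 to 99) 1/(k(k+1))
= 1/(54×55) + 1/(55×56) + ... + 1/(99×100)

Partial fractions: 1/(k(k+1)) = 1/k - 1/(k+1)
The series telescopes:
= (1/54 - 1/55) + (1/55 - 1/56) + ... + (1/99 - 1/100)
= 1/54 - 1/100
= 23/2700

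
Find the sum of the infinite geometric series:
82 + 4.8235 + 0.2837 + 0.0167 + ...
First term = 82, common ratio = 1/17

For |r| < 1, S = a / (1 - r)
S = 82 / (1 - (1/17))
S = 82 / (16/17)
S = 697/8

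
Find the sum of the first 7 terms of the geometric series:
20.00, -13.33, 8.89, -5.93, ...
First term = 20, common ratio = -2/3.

Sₙ = a(1 - rⁿ) / (1 - r)
S_7 = 20(1 - (-2/3)^7) / (1 - (-2/3))
S_7 = 20(1 - (-128/2187)) / (5/3)
S_7 = 9260/729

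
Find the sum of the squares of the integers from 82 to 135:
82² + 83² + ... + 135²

Use ∑_{k=1}^{n} k² = n(n+1)(2n+1)/6, then subtract the first 81 terms.
∑_{k=1}^{135} k² = 135×136×271/6 = 829260
∑_{k=1}^{81} k² = 81×82×163/6 = 180441
∑_{k=82}^{135} k² = 829260 - 180441 = 648819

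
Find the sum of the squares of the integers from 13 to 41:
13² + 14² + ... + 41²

Use ∑_{k=1}^{n} k² = n(n+1)(2n+1)/6, then subtract the first 12 terms.
∑_{k=1}^{41} k² = 41×42×83/6 = 23821
∑_{k=1}^{12} k² = 12×13×25/6 = 650
∑_{k=13}^{41} k² = 23821 - 650 = 23171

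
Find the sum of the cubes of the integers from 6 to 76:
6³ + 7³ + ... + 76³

Use ∑_{k=1}^{n} k³ = [n(n+1)/2]², then subtract the first 5 terms.
∑_{k=1}^{76} k³ = [76×77/2]² = 2926² = 8561476
∑_{k=1}^{5} k³ = [5×6/2]² = 15² = 225
∑_{k=6}^{76} k³ = 8561476 - 225 = 8561251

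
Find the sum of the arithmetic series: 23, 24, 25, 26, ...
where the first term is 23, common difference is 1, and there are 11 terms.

Sₙ = n/2 × (first + last)
Last term = a + (n-1)d = 23 + (11-1)×1 = 33
S_11 = 11/2 × (23 + 33)
S_11 = 11/2 × 56 = 308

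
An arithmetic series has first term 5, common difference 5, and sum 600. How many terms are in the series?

Using S = n/2 × [2a + (n-1)d]
600 = n/2 × [2(5) + (n-1)(5)]
600 = n/2 × [10 + 5n - 5]
1200 = n × [5 + 5n]
5n² + (5)n - 1200 = 0
Discriminant: Δ = (5)² - 4(5)(-1200) = 25 + 24000 = 24025
√Δ = 155
n = [-(5) + √Δ] / (2·5) = (-5 + 155) / 10 = 150 / 10 = 15
(The negative root is discarded since n must be a positive integer.)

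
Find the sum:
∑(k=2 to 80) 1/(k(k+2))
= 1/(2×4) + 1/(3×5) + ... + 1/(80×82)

Partial fractions: 1/(k(k+2)) = (1/2)[1/k - 1/(k+2)]
Telescoping leaves the first two and last two terms:
= (1/2)[1/2 + 1/3 - 1/81 - 1/82]
= 1343/3321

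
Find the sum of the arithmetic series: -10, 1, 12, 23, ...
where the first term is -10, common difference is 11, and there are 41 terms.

Sₙ = n/2 × (first + last)
Last term = a + (n-1)d = -10 + (41-1)×11 = 430
S_41 = 41/2 × (-10 + 430)
S_41 = 41/2 × 420 = 8610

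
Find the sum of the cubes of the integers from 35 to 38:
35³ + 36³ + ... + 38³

Use ∑_{k=1}^{n} k³ = [n(n+1)/2]², then subtract the first 34 terms.
∑_{k=1}^{38} k³ = [38×39/2]² = 741² = 549081
∑_{k=1}^{34} k³ = [34×35/2]² = 595² = 354025
∑_{k=35}^{38} k³ = 549081 - 354025 = 195056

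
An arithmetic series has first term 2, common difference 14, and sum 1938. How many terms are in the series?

Using S = n/2 × [2a + (n-1)d]
1938 = n/2 × [2(2) + (n-1)(14)]
1938 = n/2 × [4 + 14n - 14]
3876 = n × [-10 + 14n]
14n² + (-10)n - 3876 = 0
Discriminant: Δ = (-10)² - 4(14)(-3876) = 100 + 217056 = 217156
√Δ = 466
n = [-(-10) + √Δ] / (2·14) = (10 + 466) / 28 = 476 / 28 = 17
(The negative root is discarded since n must be a positive integer.)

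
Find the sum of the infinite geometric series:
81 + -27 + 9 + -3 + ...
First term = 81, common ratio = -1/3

For |r| < 1, S = a / (1 - r)
S = 81 / (1 - (-1/3))
S = 81 / (4/3)
S = 243/4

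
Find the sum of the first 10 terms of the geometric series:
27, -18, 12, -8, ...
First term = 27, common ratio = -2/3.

Sₙ = a(1 - rⁿ) / (1 - r)
S_10 = 27(1 - (-2/3)^10) / (1 - (-2/3))
S_10 = 27(1 - (1024/59049)) / (5/3)
S_10 = 11605/729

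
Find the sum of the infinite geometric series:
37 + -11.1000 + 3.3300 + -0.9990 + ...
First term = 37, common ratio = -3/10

For |r| < 1, S = a / (1 - r)
S = 37 / (1 - (-3/10))
S = 37 / (13/10)
S = 370/13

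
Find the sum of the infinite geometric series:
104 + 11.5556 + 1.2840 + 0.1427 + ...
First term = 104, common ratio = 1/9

For |r| < 1, S = a / (1 - r)
S = 104 / (1 - (1/9))
S = 104 / (8/9)
S = 117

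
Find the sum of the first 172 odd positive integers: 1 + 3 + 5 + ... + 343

Sum of first n odd numbers = n²
= 172²
= 29584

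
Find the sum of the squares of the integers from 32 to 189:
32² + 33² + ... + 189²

Use ∑_{k=1}^{n} k² = n(n+1)(2n+1)/6, then subtract the first 31 terms.
∑_{k=1}^{189} k² = 189×190×379/6 = 2268315
∑_{k=1}^{31} k² = 31×32×63/6 = 10416
∑_{k=32}^{189} k² = 2268315 - 10416 = 2257899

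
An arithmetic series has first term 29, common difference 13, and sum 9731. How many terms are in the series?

Using S = n/2 × [2a + (n-1)d]
9731 = n/2 × [2(29) + (n-1)(13)]
9731 = n/2 × [58 + 13n - 13]
19462 = n × [45 + 13n]
13n² + (45)n - 19462 = 0
Discriminant: Δ = (45)² - 4(13)(-19462) = 2025 + 1012024 = 1014049
√Δ = 1007
n = [-(45) + √Δ] / (2·13) = (-45 + 1007) / 26 = 962 / 26 = 37
(The negative root is discarded since n must be a positive integer.)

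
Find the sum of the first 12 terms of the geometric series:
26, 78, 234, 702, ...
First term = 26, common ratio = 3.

Sₙ = a(1 - rⁿ) / (1 - r)
S_12 = 26(1 - 3^12) / (1 - 3)
S_12 = 26(1 - 531441) / (-2)
S_12 = 6908720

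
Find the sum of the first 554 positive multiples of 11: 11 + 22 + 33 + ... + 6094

Factor out 11: = 11(1 + 2 + ... + 554) = 11 × n(n+1)/2
= 11 × 554×555/2
= 11 × 153735
= 1691085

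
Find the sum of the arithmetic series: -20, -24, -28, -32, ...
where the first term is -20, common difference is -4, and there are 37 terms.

Sₙ = n/2 × (first + last)
Last term = a + (n-1)d = -20 + (37-1)×(-4) = -164
S_37 = 37/2 × (-20 + (-164))
S_37 = 37/2 × (-184) = -3404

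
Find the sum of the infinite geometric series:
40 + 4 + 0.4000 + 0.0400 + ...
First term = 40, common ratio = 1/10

For |r| < 1, S = a / (1 - r)
S = 40 / (1 - (1/10))
S = 40 / (9/10)
S = 400/9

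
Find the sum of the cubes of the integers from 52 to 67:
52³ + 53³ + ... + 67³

Use ∑_{k=1}^{n} k³ = [n(n+1)/2]², then subtract the first 51 terms.
∑_{k=1}^{67} k³ = [67×68/2]² = 2278² = 5189284
∑_{k=1}^{51} k³ = [51×52/2]² = 1326² = 1758276
∑_{k=52}^{67} k³ = 5189284 - 1758276 = 3431008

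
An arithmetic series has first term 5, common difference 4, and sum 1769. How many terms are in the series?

Using S = n/2 × [2a + (n-1)d]
1769 = n/2 × [2(5) + (n-1)(4)]
1769 = n/2 × [10 + 4n - 4]
3538 = n × [6 + 4n]
4n² + (6)n - 3538 = 0
Discriminant: Δ = (6)² - 4(4)(-3538) = 36 + 56608 = 56644
√Δ = 238
n = [-(6) + √Δ] / (2·4) = (-6 + 238) / 8 = 232 / 8 = 29
(The negative root is discarded since n must be a positive integer.)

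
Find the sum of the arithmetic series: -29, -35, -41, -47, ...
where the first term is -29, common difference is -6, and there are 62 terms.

Sₙ = n/2 × (first + last)
Last term = a + (n-1)d = -29 + (62-1)×(-6) = -395
S_62 = 62/2 × (-29 + (-395))
S_62 = 62/2 × (-424) = -13144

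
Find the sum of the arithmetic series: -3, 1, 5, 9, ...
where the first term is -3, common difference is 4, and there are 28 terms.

Sₙ = n/2 × (first + last)
Last term = a + (n-1)d = -3 + (28-1)×4 = 105
S_28 = 28/2 × (-3 + 105)
S_28 = 28/2 × 102 = 1428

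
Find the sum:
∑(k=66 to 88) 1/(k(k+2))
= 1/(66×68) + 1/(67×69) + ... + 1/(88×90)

Partial fractions: 1/(k(k+2)) = (1/2)[1/k - 1/(k+2)]
Telescoping leaves the first two and last two terms:
= (1/2)[1/66 + 1/67 - 1/89 - 1/90]
= 11408/2951685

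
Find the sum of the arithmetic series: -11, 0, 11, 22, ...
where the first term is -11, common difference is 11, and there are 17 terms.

Sₙ = n/2 × (first + last)
Last term = a + (n-1)d = -11 + (17-1)×11 = 165
S_17 = 17/2 × (-11 + 165)
S_17 = 17/2 × 154 = 1309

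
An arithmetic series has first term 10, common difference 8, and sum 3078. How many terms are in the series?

Using S = n/2 × [2a + (n-1)d]
3078 = n/2 × [2(10) + (n-1)(8)]
3078 = n/2 × [20 + 8n - 8]
6156 = n × [12 + 8n]
8n² + (12)n - 6156 = 0
Discriminant: Δ = (12)² - 4(8)(-6156) = 144 + 196992 = 197136
√Δ = 444
n = [-(12) + √Δ] / (2·8) = (-12 + 444) / 16 = 432 / 16 = 27
(The negative root is discarded since n must be a positive integer.)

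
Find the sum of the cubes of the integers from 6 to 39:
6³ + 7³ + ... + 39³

Use ∑_{k=1}^{n} k³ = [n(n+1)/2]², then subtract the first 5 terms.
∑_{k=1}^{39} k³ = [39×40/2]² = 780² = 608400
∑_{k=1}^{5} k³ = [5×6/2]² = 15² = 225
∑_{k=6}^{39} k³ = 608400 - 225 = 608175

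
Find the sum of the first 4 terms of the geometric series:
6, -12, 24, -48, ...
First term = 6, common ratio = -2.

Sₙ = a(1 - rⁿ) / (1 - r)
S_4 = 6(1 - (-2)^4) / (1 - (-2))
S_4 = 6(1 - 16) / (3)
S_4 = -30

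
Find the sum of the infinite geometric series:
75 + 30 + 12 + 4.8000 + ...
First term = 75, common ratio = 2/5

For |r| < 1, S = a / (1 - r)
S = 75 / (1 - (2/5))
S = 75 / (3/5)
S = 125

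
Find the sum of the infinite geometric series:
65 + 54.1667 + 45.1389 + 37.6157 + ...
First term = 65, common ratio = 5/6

For |r| < 1, S = a / (1 - r)
S = 65 / (1 - (5/6))
S = 65 / (1/6)
S = 390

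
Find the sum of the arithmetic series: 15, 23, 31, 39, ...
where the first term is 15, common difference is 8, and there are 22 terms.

Sₙ = n/2 × (first + last)
Last term = a + (n-1)d = 15 + (22-1)×8 = 183
S_22 = 22/2 × (15 + 183)
S_22 = 22/2 × 198 = 2178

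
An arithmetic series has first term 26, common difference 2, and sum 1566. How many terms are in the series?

Using S = n/2 × [2a + (n-1)d]
1566 = n/2 × [2(26) + (n-1)(2)]
1566 = n/2 × [52 + 2n - 2]
3132 = n × [50 + 2n]
2n² + (50)n - 3132 = 0
Discriminant: Δ = (50)² - 4(2)(-3132) = 2500 + 25056 = 27556
√Δ = 166
n = [-(50) + √Δ] / (2·2) = (-50 + 166) / 4 = 116 / 4 = 29
(The negative root is discarded since n must be a positive integer.)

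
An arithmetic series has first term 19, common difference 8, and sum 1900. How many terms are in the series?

Using S = n/2 × [2a + (n-1)d]
1900 = n/2 × [2(19) + (n-1)(8)]
1900 = n/2 × [38 + 8n - 8]
3800 = n × [30 + 8n]
8n² + (30)n - 3800 = 0
Discriminant: Δ = (30)² - 4(8)(-3800) = 900 + 121600 = 122500
√Δ = 350
n = [-(30) + √Δ] / (2·8) = (-30 + 350) / 16 = 320 / 16 = 20
(The negative root is discarded since n must be a positive integer.)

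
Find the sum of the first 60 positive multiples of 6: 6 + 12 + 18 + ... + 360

Factor out 6: = 6(1 + 2 + ... + 60) = 6 × n(n+1)/2
= 6 × 60×61/2
= 6 × 1830
= 10980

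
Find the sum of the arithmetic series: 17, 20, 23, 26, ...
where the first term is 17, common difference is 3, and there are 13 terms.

Sₙ = n/2 × (first + last)
Last term = a + (n-1)d = 17 + (13-1)×3 = 53
S_13 = 13/2 × (17 + 53)
S_13 = 13/2 × 70 = 455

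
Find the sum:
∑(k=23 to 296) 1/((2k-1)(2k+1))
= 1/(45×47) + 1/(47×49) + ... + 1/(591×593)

Partial fractions: 1/((2k-1)(2k+1)) = (1/2)[1/(2k-1) - 1/(2k+1)]
The series telescopes:
= (1/2)[1/45 - 1/593]
= 274/26685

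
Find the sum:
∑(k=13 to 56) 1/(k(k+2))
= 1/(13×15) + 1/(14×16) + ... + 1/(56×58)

Partial fractions: 1/(k(k+2)) = (1/2)[1/k - 1/(k+2)]
Telescoping leaves the first two and last two terms:
= (1/2)[1/13 + 1/14 - 1/57 - 1/58]
= 17083/300846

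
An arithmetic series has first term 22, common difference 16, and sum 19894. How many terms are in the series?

Using S = n/2 × [2a + (n-1)d]
19894 = n/2 × [2(22) + (n-1)(16)]
19894 = n/2 × [44 + 16n - 16]
39788 = n × [28 + 16n]
16n² + (28)n - 39788 = 0
Discriminant: Δ = (28)² - 4(16)(-39788) = 784 + 2546432 = 2547216
√Δ = 1596
n = [-(28) + √Δ] / (2·16) = (-28 + 1596) / 32 = 1568 / 32 = 49
(The negative root is discarded since n must be a positive integer.)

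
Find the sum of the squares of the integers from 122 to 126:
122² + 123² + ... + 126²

Use ∑_{k=1}^{n} k² = n(n+1)(2n+1)/6, then subtract the first 121 terms.
∑_{k=1}^{126} k² = 126×127×253/6 = 674751
∑_{k=1}^{121} k² = 121×122×243/6 = 597861
∑_{k=122}^{126} k² = 674751 - 597861 = 76890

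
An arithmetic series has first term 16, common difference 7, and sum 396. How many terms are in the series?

Using S = n/2 × [2a + (n-1)d]
396 = n/2 × [2(16) + (n-1)(7)]
396 = n/2 × [32 + 7n - 7]
792 = n × [25 + 7n]
7n² + (25)n - 792 = 0
Discriminant: Δ = (25)² - 4(7)(-792) = 625 + 22176 = 22801
√Δ = 151
n = [-(25) + √Δ] / (2·7) = (-25 + 151) / 14 = 126 / 14 = 9
(The negative root is discarded since n must be a positive integer.)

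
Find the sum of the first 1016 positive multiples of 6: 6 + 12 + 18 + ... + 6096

Factor out 6: = 6(1 + 2 + ... + 1016) = 6 × n(n+1)/2
= 6 × 1016×1017/2
= 6 × 516636
= 3099816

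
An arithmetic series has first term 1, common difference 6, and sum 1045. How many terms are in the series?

Using S = n/2 × [2a + (n-1)d]
1045 = n/2 × [2(1) + (n-1)(6)]
1045 = n/2 × [2 + 6n - 6]
2090 = n × [-4 + 6n]
6n² + (-4)n - 2090 = 0
Discriminant: Δ = (-4)² - 4(6)(-2090) = 16 + 50160 = 50176
√Δ = 224
n = [-(-4) + √Δ] / (2·6) = (4 + 224) / 12 = 228 / 12 = 19
(The negative root is discarded since n must be a positive integer.)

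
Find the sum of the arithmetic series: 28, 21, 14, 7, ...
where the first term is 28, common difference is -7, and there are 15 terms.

Sₙ = n/2 × (first + last)
Last term = a + (n-1)d = 28 + (15-1)×(-7) = -70
S_15 = 15/2 × (28 + (-70))
S_15 = 15/2 × (-42) = -315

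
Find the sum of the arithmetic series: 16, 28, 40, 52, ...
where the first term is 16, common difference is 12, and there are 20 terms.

Sₙ = n/2 × (first + last)
Last term = a + (n-1)d = 16 + (20-1)×12 = 244
S_20 = 20/2 × (16 + 244)
S_20 = 20/2 × 260 = 2600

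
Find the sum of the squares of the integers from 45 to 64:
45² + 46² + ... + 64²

Use ∑_{k=1}^{n} k² = n(n+1)(2n+1)/6, then subtract the first 44 terms.
∑_{k=1}^{64} k² = 64×65×129/6 = 89440
∑_{k=1}^{44} k² = 44×45×89/6 = 29370
∑_{k=45}^{64} k² = 89440 - 29370 = 60070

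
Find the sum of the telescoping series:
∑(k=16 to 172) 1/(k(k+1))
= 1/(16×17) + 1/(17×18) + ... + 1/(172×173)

Partial fractions: 1/(k(k+1)) = 1/k - 1/(k+1)
The series telescopes:
= (1/16 - 1/17) + (1/17 - 1/18) + ... + (1/172 - 1/173)
= 1/16 - 1/173
= 157/2768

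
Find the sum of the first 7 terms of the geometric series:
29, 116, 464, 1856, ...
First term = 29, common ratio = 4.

Sₙ = a(1 - rⁿ) / (1 - r)
S_7 = 29(1 - 4^7) / (1 - 4)
S_7 = 29(1 - 16384) / (-3)
S_7 = 158369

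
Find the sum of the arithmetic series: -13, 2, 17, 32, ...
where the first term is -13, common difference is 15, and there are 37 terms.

Sₙ = n/2 × (first + last)
Last term = a + (n-1)d = -13 + (37-1)×15 = 527
S_37 = 37/2 × (-13 + 527)
S_37 = 37/2 × 514 = 9509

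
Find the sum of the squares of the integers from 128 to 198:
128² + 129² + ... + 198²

Use ∑_{k=1}^{n} k² = n(n+1)(2n+1)/6, then subtract the first 127 terms.
∑_{k=1}^{198} k² = 198×199×397/6 = 2607099
∑_{k=1}^{127} k² = 127×128×255/6 = 690880
∑_{k=128}^{198} k² = 2607099 - 690880 = 1916219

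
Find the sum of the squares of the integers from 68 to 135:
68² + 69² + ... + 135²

Use ∑_{k=1}^{n} k² = n(n+1)(2n+1)/6, then subtract the first 67 terms.
∑_{k=1}^{135} k² = 135×136×271/6 = 829260
∑_{k=1}^{67} k² = 67×68×135/6 = 102510
∑_{k=68}^{135} k² = 829260 - 102510 = 726750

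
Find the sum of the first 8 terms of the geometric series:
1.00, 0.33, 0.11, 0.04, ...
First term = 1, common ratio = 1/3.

Sₙ = a(1 - rⁿ) / (1 - r)
S_8 = 1(1 - (1/3)^8) / (1 - (1/3))
S_8 = 1(1 - (1/6561)) / (2/3)
S_8 = 3280/2187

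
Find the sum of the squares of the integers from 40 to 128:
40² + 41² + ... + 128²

Use ∑_{k=1}^{n} k² = n(n+1)(2n+1)/6, then subtract the first 39 terms.
∑_{k=1}^{128} k² = 128×129×257/6 = 707264
∑_{k=1}^{39} k² = 39×40×79/6 = 20540
∑_{k=40}^{128} k² = 707264 - 20540 = 686724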